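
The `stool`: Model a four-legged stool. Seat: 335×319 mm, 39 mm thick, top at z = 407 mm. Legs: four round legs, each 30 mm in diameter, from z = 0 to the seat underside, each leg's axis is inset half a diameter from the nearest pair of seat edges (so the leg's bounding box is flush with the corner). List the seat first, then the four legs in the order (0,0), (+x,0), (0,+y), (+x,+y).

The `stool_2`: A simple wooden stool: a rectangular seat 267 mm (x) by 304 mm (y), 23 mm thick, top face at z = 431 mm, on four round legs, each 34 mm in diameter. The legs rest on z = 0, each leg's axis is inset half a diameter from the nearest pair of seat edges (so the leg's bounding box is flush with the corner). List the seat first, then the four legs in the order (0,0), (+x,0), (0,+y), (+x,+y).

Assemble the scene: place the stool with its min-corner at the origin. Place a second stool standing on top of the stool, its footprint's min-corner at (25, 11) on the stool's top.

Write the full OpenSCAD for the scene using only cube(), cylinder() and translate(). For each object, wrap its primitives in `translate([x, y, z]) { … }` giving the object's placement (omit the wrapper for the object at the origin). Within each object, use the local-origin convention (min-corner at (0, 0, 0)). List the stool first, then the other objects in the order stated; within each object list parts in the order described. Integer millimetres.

translate([0, 0, 368]) cube([335, 319, 39]);
translate([15, 15, 0]) cylinder(h = 368, r = 15);
translate([320, 15, 0]) cylinder(h = 368, r = 15);
translate([15, 304, 0]) cylinder(h = 368, r = 15);
translate([320, 304, 0]) cylinder(h = 368, r = 15);
translate([25, 11, 407]) {
  translate([0, 0, 408]) cube([267, 304, 23]);
  translate([17, 17, 0]) cylinder(h = 408, r = 17);
  translate([250, 17, 0]) cylinder(h = 408, r = 17);
  translate([17, 287, 0]) cylinder(h = 408, r = 17);
  translate([250, 287, 0]) cylinder(h = 408, r = 17);
}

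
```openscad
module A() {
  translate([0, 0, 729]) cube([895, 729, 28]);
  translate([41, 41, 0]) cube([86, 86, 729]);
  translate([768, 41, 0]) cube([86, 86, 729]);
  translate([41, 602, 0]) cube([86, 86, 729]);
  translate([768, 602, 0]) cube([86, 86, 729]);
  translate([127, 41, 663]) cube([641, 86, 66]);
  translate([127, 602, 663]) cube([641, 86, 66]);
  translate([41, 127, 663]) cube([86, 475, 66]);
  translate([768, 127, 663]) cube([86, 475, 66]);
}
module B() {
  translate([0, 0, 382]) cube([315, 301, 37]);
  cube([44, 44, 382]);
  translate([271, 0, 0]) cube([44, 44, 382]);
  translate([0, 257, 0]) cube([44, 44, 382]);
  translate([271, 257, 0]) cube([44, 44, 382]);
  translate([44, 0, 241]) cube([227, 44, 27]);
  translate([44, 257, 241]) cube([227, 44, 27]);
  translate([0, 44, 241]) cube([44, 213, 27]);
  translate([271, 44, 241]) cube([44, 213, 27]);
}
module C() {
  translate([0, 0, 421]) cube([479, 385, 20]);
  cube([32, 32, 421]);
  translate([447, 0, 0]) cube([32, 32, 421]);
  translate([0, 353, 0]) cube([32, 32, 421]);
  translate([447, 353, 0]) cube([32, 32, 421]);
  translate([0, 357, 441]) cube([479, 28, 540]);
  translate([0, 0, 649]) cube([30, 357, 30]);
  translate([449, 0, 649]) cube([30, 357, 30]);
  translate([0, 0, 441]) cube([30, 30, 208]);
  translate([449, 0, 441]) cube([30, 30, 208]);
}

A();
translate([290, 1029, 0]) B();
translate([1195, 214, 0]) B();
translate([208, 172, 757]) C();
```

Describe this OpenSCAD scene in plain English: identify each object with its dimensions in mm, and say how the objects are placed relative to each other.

A is a table with a 895×729 mm rectangular top, 28 mm thick, top surface at z = 757 mm, supported by four 86×86 mm square legs, each inset 41 mm from the nearest pair of top edges, running from the floor. Four apron rails, 86 mm thick and 66 mm tall, run between adjacent legs with their top edges flush with the underside of the top and their outer faces flush with the legs' outer faces.

B is a four-legged stool. The seat is 315×301 mm, 37 mm thick, top at z = 419 mm. It stands on four square legs, each 44×44 mm in cross-section, from z = 0 to the seat underside, each flush with a corner of the seat. Four stretchers, 44 mm wide and 27 mm tall, connect adjacent legs with their undersides at z = 241 mm, each running between the inner faces of the legs it joins and aligned with the legs' outer faces on the other axis.

C is a chair: 479×385 mm seat, 20 mm thick, top at z = 441 mm, on four 32 mm square corner legs flush with the seat edges. A 28 mm thick backrest slab spans the full seat width, extending 540 mm above the seat top, its back face flush with the seat's +y edge. Two armrests of 30×30 mm section run along each side from the seat's front edge to the front of the backrest, top faces 238 mm above the seat top and outer faces flush with the seat's x-edges; a 30×30 mm post under the front of each armrest stands on the seat at the front corner.

Two stools sit around the table at the +y, +x sides. The chair is on top of the table, centred.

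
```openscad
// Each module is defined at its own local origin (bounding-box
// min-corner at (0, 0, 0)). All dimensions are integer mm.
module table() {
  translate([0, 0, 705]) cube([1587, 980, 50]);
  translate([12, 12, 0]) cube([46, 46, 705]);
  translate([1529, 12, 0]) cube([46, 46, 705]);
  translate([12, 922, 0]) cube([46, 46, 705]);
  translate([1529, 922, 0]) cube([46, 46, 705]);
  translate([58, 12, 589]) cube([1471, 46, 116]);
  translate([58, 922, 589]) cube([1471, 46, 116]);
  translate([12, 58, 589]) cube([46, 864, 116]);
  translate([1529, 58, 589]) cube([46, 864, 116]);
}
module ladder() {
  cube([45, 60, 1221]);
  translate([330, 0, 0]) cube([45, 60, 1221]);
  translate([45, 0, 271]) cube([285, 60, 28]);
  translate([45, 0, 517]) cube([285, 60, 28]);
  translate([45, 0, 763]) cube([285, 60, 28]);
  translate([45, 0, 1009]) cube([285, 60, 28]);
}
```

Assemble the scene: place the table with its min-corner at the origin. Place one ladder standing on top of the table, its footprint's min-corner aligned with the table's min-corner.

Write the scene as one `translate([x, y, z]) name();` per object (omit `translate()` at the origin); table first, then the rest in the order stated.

table();
translate([0, 0, 755]) ladder();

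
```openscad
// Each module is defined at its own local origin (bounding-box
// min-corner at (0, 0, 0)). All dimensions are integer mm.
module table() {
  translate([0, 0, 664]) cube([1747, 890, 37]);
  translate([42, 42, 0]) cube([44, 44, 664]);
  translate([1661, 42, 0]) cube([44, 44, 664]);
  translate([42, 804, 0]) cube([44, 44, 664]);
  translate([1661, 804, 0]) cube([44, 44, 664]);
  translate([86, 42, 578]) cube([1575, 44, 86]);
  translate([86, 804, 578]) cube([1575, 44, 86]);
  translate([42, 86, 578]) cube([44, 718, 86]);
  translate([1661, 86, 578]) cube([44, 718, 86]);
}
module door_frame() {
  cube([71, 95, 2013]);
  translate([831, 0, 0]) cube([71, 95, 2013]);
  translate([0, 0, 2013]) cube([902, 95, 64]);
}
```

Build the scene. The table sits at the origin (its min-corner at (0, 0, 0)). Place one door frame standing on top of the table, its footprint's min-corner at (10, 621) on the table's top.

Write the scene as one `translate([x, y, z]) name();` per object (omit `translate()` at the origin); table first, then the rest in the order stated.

table();
translate([10, 621, 701]) door_frame();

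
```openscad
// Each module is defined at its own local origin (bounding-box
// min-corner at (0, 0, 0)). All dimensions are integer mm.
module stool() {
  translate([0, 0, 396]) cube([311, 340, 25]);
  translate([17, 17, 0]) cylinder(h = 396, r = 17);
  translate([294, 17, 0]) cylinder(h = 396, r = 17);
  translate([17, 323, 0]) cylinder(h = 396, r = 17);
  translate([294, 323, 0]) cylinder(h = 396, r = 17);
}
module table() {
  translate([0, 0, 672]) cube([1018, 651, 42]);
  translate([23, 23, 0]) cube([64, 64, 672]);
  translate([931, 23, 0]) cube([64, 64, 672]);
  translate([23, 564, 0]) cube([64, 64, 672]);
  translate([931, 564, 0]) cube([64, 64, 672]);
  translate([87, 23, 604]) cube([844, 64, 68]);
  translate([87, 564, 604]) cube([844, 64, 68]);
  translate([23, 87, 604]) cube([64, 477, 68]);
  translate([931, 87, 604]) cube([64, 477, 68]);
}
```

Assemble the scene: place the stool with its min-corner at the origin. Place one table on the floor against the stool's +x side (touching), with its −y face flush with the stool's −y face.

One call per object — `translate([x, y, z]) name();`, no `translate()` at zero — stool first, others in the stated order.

stool();
translate([311, 0, 0]) table();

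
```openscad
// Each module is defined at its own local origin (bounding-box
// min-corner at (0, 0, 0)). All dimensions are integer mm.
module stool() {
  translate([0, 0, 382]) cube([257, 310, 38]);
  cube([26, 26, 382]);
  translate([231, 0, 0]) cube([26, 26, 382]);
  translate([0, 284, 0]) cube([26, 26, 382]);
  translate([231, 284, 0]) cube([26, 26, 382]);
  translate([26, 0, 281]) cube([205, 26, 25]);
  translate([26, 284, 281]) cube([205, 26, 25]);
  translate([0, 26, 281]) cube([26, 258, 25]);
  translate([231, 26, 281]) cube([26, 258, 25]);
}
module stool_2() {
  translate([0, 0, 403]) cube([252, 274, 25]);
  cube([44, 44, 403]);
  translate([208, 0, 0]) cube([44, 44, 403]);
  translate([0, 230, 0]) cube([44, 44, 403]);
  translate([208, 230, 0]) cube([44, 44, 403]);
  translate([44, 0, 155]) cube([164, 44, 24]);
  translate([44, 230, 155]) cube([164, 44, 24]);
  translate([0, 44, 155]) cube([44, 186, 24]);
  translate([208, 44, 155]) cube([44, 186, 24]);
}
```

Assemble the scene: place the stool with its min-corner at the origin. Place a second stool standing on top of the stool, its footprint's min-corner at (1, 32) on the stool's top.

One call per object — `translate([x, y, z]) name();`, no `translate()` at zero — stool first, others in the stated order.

stool();
translate([1, 32, 420]) stool_2();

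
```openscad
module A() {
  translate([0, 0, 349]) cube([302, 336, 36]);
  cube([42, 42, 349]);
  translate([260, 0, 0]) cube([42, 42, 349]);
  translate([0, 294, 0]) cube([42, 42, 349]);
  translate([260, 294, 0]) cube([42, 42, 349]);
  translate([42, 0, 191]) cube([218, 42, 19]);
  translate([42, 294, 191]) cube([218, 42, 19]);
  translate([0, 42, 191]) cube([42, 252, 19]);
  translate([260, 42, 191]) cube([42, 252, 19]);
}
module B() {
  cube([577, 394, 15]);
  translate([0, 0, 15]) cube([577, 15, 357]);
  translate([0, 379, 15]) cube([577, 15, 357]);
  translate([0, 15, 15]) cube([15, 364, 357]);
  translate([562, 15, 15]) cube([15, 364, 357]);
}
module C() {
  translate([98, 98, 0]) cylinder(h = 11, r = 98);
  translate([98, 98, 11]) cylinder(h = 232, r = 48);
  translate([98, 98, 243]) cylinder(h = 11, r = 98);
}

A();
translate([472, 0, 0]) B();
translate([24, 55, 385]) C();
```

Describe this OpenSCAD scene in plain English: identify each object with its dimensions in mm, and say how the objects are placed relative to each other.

A is a four-legged stool. The seat is a 302×336×36 mm slab whose top surface is at z = 385 mm; four square legs, each 42×42 mm in cross-section, run from the floor (z = 0) to the underside of the seat, each flush with a corner of the seat. Four stretchers, 42 mm wide and 19 mm tall, connect adjacent legs with their undersides at z = 191 mm, each running between the inner faces of the legs it joins and aligned with the legs' outer faces on the other axis.

B is an open storage box with external size 577×394×372 mm and wall thickness 15 mm (the base is also 15 mm thick). The base covers the whole footprint; the four walls stand on the base, with the y-facing walls full-width and the x-facing walls fitting between their inner faces.

C is a spool: two coaxial disc flanges of radius 98 mm and thickness 11 mm, joined by a core cylinder of radius 48 mm and height 232 mm. The lower flange rests on z = 0 and the three cylinders share a vertical axis.

The open box is on the floor beside the stool on its +x side. The spool is on top of the stool.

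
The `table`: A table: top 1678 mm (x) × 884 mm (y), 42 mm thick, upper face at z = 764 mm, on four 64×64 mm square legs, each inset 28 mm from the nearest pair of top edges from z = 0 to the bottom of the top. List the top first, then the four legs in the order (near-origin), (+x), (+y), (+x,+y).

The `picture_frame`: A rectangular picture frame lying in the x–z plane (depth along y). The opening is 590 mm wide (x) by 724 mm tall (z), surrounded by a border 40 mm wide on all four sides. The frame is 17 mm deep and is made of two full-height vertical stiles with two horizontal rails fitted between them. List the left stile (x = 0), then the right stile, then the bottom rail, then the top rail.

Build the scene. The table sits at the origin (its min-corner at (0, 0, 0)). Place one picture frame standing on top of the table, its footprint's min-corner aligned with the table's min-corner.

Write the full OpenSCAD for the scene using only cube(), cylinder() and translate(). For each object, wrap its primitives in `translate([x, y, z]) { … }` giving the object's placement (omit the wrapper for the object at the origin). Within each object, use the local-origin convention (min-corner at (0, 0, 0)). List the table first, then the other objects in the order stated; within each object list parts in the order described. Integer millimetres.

translate([0, 0, 722]) cube([1678, 884, 42]);
translate([28, 28, 0]) cube([64, 64, 722]);
translate([1586, 28, 0]) cube([64, 64, 722]);
translate([28, 792, 0]) cube([64, 64, 722]);
translate([1586, 792, 0]) cube([64, 64, 722]);
translate([0, 0, 764]) {
  cube([40, 17, 804]);
  translate([630, 0, 0]) cube([40, 17, 804]);
  translate([40, 0, 0]) cube([590, 17, 40]);
  translate([40, 0, 764]) cube([590, 17, 40]);
}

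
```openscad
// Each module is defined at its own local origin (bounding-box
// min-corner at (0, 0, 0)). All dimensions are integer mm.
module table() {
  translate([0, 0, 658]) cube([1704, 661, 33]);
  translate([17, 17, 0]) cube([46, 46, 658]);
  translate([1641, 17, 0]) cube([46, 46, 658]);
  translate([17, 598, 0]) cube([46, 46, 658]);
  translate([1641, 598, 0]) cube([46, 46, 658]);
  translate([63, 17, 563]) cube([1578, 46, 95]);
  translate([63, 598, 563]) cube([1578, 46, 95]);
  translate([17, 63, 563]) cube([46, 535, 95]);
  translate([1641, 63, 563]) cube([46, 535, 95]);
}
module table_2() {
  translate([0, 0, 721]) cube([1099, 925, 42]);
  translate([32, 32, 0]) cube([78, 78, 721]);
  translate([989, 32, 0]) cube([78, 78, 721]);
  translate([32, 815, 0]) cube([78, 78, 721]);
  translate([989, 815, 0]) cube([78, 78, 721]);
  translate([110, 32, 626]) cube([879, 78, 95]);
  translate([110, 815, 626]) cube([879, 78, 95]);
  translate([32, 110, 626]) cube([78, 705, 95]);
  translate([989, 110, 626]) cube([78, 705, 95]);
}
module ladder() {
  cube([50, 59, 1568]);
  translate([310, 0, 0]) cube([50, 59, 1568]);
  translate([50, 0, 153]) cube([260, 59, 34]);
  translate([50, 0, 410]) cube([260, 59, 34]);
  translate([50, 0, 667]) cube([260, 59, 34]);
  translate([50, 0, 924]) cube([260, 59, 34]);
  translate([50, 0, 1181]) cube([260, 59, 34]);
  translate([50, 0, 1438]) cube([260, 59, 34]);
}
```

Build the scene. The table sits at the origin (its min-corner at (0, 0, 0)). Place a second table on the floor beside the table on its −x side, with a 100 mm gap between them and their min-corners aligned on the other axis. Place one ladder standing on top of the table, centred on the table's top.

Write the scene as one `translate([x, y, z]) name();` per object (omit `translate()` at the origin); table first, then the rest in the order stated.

table();
translate([-1199, 0, 0]) table_2();
translate([672, 301, 691]) ladder();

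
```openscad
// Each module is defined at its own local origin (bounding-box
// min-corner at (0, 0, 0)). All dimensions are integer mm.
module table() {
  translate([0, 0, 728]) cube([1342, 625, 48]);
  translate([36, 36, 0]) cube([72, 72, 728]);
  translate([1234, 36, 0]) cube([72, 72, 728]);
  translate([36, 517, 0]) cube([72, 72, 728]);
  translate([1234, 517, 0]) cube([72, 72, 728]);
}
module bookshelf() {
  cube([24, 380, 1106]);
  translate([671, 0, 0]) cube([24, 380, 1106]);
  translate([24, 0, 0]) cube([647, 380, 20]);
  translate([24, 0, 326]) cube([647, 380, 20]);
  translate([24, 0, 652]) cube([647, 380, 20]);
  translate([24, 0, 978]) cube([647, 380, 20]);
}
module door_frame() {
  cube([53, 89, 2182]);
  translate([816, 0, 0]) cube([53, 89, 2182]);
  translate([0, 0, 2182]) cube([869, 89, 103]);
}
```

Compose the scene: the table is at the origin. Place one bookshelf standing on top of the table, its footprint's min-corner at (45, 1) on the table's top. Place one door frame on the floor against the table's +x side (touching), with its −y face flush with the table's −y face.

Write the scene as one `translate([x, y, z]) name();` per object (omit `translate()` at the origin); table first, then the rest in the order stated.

table();
translate([45, 1, 776]) bookshelf();
translate([1342, 0, 0]) door_frame();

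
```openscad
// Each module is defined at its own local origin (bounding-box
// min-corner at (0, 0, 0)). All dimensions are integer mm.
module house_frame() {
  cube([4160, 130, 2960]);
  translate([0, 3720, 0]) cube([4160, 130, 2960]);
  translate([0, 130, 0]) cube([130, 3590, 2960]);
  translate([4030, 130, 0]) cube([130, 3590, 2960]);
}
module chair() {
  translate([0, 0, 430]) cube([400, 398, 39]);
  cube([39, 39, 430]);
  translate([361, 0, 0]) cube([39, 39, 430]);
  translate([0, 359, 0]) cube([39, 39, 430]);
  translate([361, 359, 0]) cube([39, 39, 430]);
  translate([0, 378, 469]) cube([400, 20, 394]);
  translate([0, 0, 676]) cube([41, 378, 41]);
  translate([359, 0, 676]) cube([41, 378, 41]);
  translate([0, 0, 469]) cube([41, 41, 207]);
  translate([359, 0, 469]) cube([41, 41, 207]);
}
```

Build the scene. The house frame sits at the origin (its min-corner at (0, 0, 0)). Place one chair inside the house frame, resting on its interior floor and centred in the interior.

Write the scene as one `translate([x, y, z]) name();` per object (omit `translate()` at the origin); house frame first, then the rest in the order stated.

house_frame();
translate([1880, 1726, 0]) chair();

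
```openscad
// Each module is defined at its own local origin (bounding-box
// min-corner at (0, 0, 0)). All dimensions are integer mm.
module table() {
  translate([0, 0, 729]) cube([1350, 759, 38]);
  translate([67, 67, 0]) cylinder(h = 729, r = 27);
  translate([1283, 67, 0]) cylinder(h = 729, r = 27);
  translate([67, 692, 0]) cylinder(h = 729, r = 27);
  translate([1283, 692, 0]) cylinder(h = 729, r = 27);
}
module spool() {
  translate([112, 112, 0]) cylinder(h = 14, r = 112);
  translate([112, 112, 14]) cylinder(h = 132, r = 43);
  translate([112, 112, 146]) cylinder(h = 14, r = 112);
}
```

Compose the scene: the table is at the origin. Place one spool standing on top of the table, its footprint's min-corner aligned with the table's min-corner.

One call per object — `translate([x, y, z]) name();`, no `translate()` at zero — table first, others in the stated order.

table();
translate([0, 0, 767]) spool();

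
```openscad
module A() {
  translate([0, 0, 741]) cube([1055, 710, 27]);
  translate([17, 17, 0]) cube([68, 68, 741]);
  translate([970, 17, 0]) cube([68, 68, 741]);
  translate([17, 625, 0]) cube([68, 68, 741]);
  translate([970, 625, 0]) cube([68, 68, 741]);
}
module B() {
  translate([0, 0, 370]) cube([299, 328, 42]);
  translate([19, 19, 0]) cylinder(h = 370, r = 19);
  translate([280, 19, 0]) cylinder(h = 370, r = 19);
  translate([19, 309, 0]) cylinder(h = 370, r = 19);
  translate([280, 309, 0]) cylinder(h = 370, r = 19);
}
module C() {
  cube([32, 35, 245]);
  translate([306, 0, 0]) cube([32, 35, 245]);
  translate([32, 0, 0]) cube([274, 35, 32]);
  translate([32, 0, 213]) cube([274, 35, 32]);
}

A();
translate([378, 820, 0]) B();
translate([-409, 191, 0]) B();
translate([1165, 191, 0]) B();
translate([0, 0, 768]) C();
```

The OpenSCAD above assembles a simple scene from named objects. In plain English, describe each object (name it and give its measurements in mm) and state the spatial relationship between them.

A is a table: top 1055 mm (x) × 710 mm (y), 27 mm thick, upper face at z = 768 mm, on four 68×68 mm square legs, each inset 17 mm from the nearest pair of top edges, running from z = 0 to the bottom of the top.

B is a simple wooden stool: a rectangular seat 299 mm (x) by 328 mm (y), 42 mm thick, top face at z = 412 mm, on four round legs, each 38 mm in diameter. The legs rest on z = 0, each leg's axis is inset half a diameter from the nearest pair of seat edges (so the leg's bounding box is flush with the corner).

C is a rectangular picture frame lying in the x–z plane (depth along y). The opening is 274 mm wide (x) by 181 mm tall (z), surrounded by a border 32 mm wide on all four sides. The frame is 35 mm deep and is made of two full-height vertical stiles with two horizontal rails fitted between them.

Three stools sit around the table at the +y, −x, +x sides. The picture frame is on top of the table.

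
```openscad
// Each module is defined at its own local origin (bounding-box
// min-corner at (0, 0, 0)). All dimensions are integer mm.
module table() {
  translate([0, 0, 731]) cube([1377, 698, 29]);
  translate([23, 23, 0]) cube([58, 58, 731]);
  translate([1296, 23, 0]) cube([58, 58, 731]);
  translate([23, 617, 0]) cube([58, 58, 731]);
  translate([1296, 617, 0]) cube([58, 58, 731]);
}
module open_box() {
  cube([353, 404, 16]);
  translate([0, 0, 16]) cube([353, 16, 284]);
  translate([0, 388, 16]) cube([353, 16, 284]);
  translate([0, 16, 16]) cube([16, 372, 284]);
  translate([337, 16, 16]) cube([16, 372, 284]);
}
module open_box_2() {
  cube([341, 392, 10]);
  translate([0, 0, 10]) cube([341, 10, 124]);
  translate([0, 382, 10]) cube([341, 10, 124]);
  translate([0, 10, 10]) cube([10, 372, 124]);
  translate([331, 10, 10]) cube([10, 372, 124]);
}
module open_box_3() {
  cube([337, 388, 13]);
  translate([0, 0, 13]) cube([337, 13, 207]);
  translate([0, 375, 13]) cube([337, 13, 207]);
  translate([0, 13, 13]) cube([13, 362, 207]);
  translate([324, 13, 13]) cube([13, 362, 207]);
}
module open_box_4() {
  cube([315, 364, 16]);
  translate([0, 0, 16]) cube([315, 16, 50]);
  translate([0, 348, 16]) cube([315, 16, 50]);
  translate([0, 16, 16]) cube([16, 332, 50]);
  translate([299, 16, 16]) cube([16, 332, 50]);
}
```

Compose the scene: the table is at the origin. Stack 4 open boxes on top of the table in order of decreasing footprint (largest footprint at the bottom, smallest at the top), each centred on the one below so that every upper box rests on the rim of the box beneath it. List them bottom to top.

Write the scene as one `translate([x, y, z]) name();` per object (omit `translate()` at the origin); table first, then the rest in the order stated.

table();
translate([512, 147, 760]) open_box();
translate([518, 153, 1060]) open_box_2();
translate([520, 155, 1194]) open_box_3();
translate([531, 167, 1414]) open_box_4();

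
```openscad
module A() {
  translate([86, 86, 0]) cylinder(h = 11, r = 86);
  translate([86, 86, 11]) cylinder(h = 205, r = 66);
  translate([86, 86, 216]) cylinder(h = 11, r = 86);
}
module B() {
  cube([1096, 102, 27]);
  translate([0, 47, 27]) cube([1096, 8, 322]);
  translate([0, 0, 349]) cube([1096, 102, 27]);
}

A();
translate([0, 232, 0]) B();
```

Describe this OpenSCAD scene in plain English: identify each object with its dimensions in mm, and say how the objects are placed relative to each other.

A is a spool: two coaxial disc flanges of radius 86 mm and thickness 11 mm, joined by a core cylinder of radius 66 mm and height 205 mm. The lower flange rests on z = 0 and the three cylinders share a vertical axis.

B is an I-beam lying along x, 1096 mm long. Overall section height 376 mm. Two flanges 102 mm wide (y) and 27 mm thick, one on the floor and one at the top; a web 8 mm thick runs between them, centred on the flange width.

The I-beam is on the floor beside the spool on its +y side.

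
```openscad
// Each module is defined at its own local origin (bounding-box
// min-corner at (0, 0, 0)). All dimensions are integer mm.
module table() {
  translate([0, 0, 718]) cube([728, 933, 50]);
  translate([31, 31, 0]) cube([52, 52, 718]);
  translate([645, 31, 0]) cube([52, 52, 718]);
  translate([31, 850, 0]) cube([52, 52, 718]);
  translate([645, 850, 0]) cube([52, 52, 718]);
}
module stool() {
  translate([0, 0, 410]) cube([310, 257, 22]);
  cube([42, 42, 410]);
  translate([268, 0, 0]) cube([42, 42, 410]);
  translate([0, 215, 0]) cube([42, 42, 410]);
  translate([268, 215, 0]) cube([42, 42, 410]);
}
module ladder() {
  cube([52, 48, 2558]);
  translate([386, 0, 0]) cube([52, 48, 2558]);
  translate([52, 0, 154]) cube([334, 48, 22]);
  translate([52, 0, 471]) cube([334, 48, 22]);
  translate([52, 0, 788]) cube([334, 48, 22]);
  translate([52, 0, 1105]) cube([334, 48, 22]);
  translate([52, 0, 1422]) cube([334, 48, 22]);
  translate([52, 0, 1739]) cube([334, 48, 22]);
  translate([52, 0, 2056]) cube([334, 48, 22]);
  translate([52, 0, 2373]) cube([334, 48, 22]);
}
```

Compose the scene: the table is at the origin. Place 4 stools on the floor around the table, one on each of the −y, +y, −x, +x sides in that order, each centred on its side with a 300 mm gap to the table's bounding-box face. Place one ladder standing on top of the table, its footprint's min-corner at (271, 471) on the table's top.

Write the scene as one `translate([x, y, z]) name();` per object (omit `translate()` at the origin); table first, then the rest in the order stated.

table();
translate([209, -557, 0]) stool();
translate([209, 1233, 0]) stool();
translate([-610, 338, 0]) stool();
translate([1028, 338, 0]) stool();
translate([271, 471, 768]) ladder();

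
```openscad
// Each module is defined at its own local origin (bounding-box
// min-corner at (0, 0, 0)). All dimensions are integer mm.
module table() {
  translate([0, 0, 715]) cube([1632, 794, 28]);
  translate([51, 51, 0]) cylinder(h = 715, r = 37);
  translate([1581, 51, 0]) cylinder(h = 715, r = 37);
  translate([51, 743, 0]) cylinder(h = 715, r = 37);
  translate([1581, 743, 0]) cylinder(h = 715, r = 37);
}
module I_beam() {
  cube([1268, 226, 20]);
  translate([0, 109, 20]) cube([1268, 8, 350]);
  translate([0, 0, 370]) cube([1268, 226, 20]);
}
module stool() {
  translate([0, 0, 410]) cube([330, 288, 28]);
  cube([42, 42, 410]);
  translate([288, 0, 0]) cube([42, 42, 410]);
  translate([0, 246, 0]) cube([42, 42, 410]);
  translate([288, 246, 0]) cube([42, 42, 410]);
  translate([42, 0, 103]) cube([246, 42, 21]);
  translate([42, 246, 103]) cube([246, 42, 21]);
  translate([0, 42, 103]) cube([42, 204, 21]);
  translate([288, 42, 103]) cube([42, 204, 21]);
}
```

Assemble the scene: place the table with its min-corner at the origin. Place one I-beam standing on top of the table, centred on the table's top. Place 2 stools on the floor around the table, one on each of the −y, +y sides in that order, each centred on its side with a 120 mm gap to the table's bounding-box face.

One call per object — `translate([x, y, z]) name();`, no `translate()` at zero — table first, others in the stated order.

table();
translate([182, 284, 743]) I_beam();
translate([651, -408, 0]) stool();
translate([651, 914, 0]) stool();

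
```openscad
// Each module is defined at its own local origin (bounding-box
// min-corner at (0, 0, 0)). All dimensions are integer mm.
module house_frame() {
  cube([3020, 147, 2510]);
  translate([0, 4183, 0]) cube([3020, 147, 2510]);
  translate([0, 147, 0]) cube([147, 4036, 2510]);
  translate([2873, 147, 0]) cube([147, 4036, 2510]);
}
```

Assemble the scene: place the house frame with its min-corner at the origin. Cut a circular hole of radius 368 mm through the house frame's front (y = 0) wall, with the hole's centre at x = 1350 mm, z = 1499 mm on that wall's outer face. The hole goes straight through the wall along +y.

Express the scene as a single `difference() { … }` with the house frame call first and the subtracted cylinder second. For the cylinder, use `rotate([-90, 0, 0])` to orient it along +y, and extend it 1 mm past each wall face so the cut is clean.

difference() {
  house_frame();
  translate([1350, -1, 1499]) rotate([-90, 0, 0]) cylinder(h = 149, r = 368);
}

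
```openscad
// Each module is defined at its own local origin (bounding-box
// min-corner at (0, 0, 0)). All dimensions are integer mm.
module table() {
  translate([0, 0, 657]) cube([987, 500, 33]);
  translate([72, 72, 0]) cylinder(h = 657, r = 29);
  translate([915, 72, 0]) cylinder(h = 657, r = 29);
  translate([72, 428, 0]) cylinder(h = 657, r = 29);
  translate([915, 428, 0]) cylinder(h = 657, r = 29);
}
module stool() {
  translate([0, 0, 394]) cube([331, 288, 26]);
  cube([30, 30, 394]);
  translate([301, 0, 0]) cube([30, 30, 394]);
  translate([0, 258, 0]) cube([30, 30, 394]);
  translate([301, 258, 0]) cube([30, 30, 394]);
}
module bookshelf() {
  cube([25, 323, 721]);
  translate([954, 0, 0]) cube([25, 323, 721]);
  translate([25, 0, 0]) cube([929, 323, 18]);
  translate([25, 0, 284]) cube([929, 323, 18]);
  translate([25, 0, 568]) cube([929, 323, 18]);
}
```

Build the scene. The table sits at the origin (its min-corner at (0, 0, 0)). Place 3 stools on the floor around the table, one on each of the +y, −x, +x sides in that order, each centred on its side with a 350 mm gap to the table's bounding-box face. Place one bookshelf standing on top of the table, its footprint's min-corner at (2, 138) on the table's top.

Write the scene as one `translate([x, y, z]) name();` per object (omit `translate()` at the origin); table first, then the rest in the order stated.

table();
translate([328, 850, 0]) stool();
translate([-681, 106, 0]) stool();
translate([1337, 106, 0]) stool();
translate([2, 138, 690]) bookshelf();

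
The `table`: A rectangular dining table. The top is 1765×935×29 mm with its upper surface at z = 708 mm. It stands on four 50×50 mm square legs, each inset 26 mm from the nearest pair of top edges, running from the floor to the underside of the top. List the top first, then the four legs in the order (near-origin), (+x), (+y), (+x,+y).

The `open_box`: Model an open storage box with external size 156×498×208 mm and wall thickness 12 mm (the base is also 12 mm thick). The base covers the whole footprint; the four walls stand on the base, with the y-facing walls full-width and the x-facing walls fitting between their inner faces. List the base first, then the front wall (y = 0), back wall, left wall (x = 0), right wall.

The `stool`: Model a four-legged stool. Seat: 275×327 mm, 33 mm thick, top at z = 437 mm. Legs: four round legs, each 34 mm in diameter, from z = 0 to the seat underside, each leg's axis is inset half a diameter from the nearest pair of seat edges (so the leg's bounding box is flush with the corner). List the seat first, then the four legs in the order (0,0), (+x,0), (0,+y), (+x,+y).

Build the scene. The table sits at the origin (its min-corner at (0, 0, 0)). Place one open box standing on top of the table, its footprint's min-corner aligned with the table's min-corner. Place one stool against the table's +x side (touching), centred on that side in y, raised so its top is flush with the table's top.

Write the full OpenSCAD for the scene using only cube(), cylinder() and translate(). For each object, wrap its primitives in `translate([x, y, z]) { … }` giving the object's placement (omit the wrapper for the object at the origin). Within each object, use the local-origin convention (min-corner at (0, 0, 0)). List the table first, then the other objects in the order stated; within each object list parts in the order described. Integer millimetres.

translate([0, 0, 679]) cube([1765, 935, 29]);
translate([26, 26, 0]) cube([50, 50, 679]);
translate([1689, 26, 0]) cube([50, 50, 679]);
translate([26, 859, 0]) cube([50, 50, 679]);
translate([1689, 859, 0]) cube([50, 50, 679]);
translate([0, 0, 708]) {
  cube([156, 498, 12]);
  translate([0, 0, 12]) cube([156, 12, 196]);
  translate([0, 486, 12]) cube([156, 12, 196]);
  translate([0, 12, 12]) cube([12, 474, 196]);
  translate([144, 12, 12]) cube([12, 474, 196]);
}
translate([1765, 304, 271]) {
  translate([0, 0, 404]) cube([275, 327, 33]);
  translate([17, 17, 0]) cylinder(h = 404, r = 17);
  translate([258, 17, 0]) cylinder(h = 404, r = 17);
  translate([17, 310, 0]) cylinder(h = 404, r = 17);
  translate([258, 310, 0]) cylinder(h = 404, r = 17);
}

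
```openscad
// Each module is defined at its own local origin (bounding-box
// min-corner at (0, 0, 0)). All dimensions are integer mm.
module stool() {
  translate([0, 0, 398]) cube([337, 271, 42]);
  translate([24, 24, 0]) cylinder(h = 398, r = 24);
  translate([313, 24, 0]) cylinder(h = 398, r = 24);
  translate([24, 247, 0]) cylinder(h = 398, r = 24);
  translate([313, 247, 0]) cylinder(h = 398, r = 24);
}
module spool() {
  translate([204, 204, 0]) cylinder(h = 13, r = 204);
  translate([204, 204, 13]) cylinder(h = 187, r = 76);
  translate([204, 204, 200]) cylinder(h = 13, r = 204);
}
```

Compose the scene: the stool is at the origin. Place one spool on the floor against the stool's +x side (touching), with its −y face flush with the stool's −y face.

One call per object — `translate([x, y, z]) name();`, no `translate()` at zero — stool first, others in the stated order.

stool();
translate([337, 0, 0]) spool();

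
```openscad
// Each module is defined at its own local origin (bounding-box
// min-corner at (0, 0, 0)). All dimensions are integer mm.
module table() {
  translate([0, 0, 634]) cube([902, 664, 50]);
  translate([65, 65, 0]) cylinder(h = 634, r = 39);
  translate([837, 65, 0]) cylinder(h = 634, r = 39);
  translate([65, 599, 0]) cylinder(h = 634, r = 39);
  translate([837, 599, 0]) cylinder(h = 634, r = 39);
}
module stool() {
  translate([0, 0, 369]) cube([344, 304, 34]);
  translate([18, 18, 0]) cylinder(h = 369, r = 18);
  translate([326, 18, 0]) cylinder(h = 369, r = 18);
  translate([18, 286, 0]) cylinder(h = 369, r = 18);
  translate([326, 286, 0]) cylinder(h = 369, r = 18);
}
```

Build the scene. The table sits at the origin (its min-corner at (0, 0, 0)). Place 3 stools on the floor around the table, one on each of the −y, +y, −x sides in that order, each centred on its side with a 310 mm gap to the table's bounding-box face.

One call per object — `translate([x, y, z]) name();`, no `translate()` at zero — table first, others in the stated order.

table();
translate([279, -614, 0]) stool();
translate([279, 974, 0]) stool();
translate([-654, 180, 0]) stool();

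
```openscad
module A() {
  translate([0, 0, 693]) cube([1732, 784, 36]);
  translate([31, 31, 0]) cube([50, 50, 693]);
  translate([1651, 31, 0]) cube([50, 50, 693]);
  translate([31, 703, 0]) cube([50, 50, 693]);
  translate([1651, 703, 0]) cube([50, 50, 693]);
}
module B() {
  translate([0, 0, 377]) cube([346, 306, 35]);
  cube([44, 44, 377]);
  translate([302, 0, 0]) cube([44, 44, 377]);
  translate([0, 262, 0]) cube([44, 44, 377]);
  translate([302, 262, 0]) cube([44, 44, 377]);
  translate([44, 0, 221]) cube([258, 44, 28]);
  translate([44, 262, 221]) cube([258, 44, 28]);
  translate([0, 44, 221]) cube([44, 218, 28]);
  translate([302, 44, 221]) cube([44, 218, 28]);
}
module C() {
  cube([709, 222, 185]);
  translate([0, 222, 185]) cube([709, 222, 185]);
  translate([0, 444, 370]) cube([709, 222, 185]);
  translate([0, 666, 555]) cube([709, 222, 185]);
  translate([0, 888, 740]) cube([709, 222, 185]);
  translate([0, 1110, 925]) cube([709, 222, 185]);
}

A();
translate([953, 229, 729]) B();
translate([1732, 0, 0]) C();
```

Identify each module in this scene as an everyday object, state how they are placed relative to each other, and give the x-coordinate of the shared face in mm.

The table's +x face and the staircase's −x face are both at x = 1732 mm.

A is a table. B is a stool. C is a staircase. The stool is on top of the table. The staircase is against the table's +x side, with their −y faces flush. The x-coordinate of the shared face is 1732 mm.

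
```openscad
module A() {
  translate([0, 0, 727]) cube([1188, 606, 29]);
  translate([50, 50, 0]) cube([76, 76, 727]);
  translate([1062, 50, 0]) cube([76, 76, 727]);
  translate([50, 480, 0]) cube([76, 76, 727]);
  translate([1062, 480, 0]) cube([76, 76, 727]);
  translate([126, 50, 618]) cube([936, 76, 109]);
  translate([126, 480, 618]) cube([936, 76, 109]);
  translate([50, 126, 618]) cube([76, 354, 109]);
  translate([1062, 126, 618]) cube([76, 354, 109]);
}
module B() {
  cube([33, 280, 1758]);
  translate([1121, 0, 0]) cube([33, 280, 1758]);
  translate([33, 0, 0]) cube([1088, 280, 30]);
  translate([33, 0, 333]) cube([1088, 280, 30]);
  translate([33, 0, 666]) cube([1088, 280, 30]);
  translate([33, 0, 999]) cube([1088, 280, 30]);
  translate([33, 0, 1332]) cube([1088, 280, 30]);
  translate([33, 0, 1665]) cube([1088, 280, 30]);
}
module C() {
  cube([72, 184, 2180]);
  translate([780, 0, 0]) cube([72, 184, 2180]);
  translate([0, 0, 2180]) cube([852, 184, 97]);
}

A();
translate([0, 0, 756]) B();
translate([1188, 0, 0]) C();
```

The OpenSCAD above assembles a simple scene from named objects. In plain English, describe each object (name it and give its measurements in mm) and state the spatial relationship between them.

A is a rectangular dining table. The top is 1188×606×29 mm with its upper surface at z = 756 mm. It stands on four 76×76 mm square legs, each inset 50 mm from the nearest pair of top edges, running from the floor to the underside of the top. Four apron rails, 76 mm thick and 109 mm tall, run between adjacent legs with their top edges flush with the underside of the top and their outer faces flush with the legs' outer faces.

B is an open bookshelf. Two side panels, each 33 mm thick, 280 mm deep and 1758 mm tall, stand 1154 mm apart (outside-to-outside). Between them sit 6 shelves, each 30 mm thick and 280 mm deep, spanning the full gap between the sides. The bottom shelf rests on the floor (its underside at z = 0) and the clear gap between one shelf's top and the next shelf's underside is 303 mm.

C is a rectangular door frame: two vertical jambs of 72×184 mm section, 2180 mm tall, with a clear opening 708 mm wide between their inner faces. A header 97 mm tall and 184 mm deep lies on top of the jambs and spans the full outside width.

The bookshelf is on top of the table. The door frame is against the table's +x side, with their −y faces flush.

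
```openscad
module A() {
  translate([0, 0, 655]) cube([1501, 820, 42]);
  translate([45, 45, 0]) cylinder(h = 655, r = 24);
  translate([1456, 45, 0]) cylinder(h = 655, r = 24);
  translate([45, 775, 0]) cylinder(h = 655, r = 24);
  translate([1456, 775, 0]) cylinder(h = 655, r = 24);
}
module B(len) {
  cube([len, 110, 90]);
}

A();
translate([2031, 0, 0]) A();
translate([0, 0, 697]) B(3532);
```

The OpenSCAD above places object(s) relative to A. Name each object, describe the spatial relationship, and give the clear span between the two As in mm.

A is a table. B is a beam. A beam spans the tops of two tables. The clear span between the two tables is 530 mm.

Second table starts at x = 2031; first ends at x = 1501; clear span = 2031 − 1501 = 530 mm.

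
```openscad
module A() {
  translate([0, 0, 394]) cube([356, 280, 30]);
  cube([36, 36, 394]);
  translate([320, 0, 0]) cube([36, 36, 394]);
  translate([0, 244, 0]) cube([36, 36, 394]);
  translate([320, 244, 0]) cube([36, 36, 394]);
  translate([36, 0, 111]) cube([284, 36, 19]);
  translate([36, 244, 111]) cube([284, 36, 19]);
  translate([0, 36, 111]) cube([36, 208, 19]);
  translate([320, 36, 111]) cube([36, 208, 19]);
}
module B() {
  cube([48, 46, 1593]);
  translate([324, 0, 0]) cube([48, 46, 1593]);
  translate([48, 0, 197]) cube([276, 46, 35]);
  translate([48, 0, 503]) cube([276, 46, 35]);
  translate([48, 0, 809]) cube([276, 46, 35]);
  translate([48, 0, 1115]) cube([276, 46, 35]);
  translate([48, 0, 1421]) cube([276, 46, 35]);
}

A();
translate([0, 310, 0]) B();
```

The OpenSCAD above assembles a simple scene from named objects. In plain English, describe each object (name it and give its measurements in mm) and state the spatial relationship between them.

A is a four-legged stool. The seat is a 356×280×30 mm slab whose top surface is at z = 424 mm; four square legs, each 36×36 mm in cross-section, run from the floor (z = 0) to the underside of the seat, each flush with a corner of the seat. Four stretchers, 36 mm wide and 19 mm tall, connect adjacent legs with their undersides at z = 111 mm, each running between the inner faces of the legs it joins and aligned with the legs' outer faces on the other axis.

B is a wooden ladder with two side rails of 48×46 mm section and 1593 mm height, set 372 mm apart overall. Between them run 5 rectangular rungs (46 mm deep, 35 mm thick), front faces flush with the rails' −y face. The bottom of the first rung is 197 mm above the floor and each subsequent rung is 306 mm higher than the one below.

The ladder is on the floor beside the stool on its +y side.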